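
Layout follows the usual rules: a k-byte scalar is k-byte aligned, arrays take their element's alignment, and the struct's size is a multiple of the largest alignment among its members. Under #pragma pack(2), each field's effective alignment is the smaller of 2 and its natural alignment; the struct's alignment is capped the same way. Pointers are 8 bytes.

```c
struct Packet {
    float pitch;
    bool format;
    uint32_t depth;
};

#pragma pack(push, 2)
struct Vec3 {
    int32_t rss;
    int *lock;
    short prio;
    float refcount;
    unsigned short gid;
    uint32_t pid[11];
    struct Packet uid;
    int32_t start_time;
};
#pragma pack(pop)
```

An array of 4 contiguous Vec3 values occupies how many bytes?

Packet: @0: pitch [4B, align 4] → 4; @4: format [1B, align 1] → 5; +3 pad (align 4); @8: depth [4B, align 4] → 12; size 12, align 4
@0: rss [4B, align 2] → 4
@4: lock [8B, align 2] → 12
@12: prio [2B, align 2] → 14
@14: refcount [4B, align 2] → 18
@18: gid [2B, align 2] → 20
@20: pid [44B, align 2] → 64
@64: uid [12B, align 2] → 76
@76: start_time [4B, align 2] → 80
size 80, align 2
array of 4: 4 × 80 = 320

320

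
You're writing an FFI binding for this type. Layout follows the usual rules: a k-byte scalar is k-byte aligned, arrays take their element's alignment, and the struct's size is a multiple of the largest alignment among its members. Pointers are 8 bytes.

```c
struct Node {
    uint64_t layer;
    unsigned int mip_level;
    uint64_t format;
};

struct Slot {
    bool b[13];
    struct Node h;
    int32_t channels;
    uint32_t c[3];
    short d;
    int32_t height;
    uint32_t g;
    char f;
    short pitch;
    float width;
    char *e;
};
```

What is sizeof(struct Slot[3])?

264

Node: @0: layer [8B, align 8] → 8; @8: mip_level [4B, align 4] → 12; +4 pad (align 8); @16: format [8B, align 8] → 24; size 24, align 8
@0: b [13B, align 1] → 13
+3 pad (align 8)
@16: h [24B, align 8] → 40
@40: channels [4B, align 4] → 44
@44: c [12B, align 4] → 56
@56: d [2B, align 2] → 58
+2 pad (align 4)
@60: height [4B, align 4] → 64
@64: g [4B, align 4] → 68
@68: f [1B, align 1] → 69
+1 pad (align 2)
@70: pitch [2B, align 2] → 72
@72: width [4B, align 4] → 76
+4 pad (align 8)
@80: e [8B, align 8] → 88
size 88, align 8
array of 3: 3 × 88 = 264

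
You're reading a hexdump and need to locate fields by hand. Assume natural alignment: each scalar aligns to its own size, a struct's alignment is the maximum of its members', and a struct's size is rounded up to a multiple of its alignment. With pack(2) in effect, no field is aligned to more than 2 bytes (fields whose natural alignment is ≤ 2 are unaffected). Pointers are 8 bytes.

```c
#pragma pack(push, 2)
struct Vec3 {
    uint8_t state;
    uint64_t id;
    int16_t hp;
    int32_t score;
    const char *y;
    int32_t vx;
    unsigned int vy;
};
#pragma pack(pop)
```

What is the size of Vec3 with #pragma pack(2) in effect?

32

@0: state [1B, align 1] → 1
+1 pad (align 2)
@2: id [8B, align 2] → 10
@10: hp [2B, align 2] → 12
@12: score [4B, align 2] → 16
@16: y [8B, align 2] → 24
@24: vx [4B, align 2] → 28
@28: vy [4B, align 2] → 32
size 32, align 2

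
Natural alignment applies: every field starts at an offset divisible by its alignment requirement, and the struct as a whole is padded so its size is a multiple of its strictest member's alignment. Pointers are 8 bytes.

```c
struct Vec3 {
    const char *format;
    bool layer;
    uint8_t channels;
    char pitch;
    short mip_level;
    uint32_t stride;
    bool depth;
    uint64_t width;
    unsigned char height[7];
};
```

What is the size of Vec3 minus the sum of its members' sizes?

0..8  format  (8B, 8-aligned)
8..9  layer  (1B, 1-aligned)
9..10  channels  (1B, 1-aligned)
10..11  pitch  (1B, 1-aligned)
11..12  -- padding (1B)
12..14  mip_level  (2B, 2-aligned)
14..16  -- padding (2B)
16..20  stride  (4B, 4-aligned)
20..21  depth  (1B, 1-aligned)
21..24  -- padding (3B)
24..32  width  (8B, 8-aligned)
32..39  height  (7B, 1-aligned)
39..40  -- tail padding (1B)
sizeof = 40, alignof = 8
data bytes 33, size 40 → padding 7

7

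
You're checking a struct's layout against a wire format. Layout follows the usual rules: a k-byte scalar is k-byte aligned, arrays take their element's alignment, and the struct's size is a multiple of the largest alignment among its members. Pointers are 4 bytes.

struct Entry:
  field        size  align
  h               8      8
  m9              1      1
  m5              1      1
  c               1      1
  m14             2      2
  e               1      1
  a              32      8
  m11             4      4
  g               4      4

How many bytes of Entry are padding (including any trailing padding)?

h at 0 (size 8, align 8) → ends 8
m9 at 8 (size 1, align 1) → ends 9
m5 at 9 (size 1, align 1) → ends 10
c at 10 (size 1, align 1) → ends 11
pad 1 to align 2 for m14
m14 at 12 (size 2, align 2) → ends 14
e at 14 (size 1, align 1) → ends 15
pad 1 to align 8 for a
a at 16 (size 32, align 8) → ends 48
m11 at 48 (size 4, align 4) → ends 52
g at 52 (size 4, align 4) → ends 56
total 56 bytes, alignment 8
data bytes 54, size 56 → padding 2

2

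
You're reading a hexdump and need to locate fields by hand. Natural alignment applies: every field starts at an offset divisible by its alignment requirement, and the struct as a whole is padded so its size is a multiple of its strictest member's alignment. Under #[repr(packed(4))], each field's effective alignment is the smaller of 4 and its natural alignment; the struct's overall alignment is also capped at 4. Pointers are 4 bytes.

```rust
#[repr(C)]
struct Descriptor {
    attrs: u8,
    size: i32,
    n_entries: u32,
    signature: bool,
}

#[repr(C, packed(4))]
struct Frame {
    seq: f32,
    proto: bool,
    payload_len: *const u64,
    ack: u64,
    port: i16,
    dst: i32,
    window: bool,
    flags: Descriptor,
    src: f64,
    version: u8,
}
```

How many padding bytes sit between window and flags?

3

Descriptor: @0: attrs [1B, align 1] → 1; +3 pad (align 4); @4: size [4B, align 4] → 8; @8: n_entries [4B, align 4] → 12; @12: signature [1B, align 1] → 13; +3 tail pad (align 4); size 16, align 4
@0: seq [4B, align 4] → 4
@4: proto [1B, align 1] → 5
+3 pad (align 4)
@8: payload_len [4B, align 4] → 12
@12: ack [8B, align 4] → 20
@20: port [2B, align 2] → 22
+2 pad (align 4)
@24: dst [4B, align 4] → 28
@28: window [1B, align 1] → 29
+3 pad (align 4)
@32: flags [16B, align 4] → 48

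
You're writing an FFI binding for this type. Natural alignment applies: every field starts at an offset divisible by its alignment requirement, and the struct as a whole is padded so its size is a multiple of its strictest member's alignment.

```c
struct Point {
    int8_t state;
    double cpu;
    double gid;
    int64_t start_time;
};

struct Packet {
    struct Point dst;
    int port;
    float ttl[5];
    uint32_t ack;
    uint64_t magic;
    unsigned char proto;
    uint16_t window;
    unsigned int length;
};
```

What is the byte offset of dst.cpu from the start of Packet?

8

Point: state at 0 (size 1, align 1) → ends 1; pad 7 to align 8 for cpu; cpu at 8 (size 8, align 8) → ends 16; gid at 16 (size 8, align 8) → ends 24; start_time at 24 (size 8, align 8) → ends 32; total 32 bytes, alignment 8
dst at 0 (size 32, align 8) → ends 32
within Point: cpu at 8
0 + 8 = 8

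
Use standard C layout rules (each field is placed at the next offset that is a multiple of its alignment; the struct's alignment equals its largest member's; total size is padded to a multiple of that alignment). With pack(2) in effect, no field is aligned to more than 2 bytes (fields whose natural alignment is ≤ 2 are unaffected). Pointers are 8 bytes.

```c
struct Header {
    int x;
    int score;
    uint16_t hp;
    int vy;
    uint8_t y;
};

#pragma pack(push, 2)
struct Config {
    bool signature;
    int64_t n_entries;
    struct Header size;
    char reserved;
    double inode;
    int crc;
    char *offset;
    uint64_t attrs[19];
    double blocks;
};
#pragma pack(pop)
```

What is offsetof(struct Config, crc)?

Header: 0..4  x  (4B, 4-aligned); 4..8  score  (4B, 4-aligned); 8..10  hp  (2B, 2-aligned); 10..12  -- padding (2B); 12..16  vy  (4B, 4-aligned); 16..17  y  (1B, 1-aligned); 17..20  -- tail padding (3B); sizeof = 20, alignof = 4
0..1  signature  (1B, 1-aligned)
1..2  -- padding (1B)
2..10  n_entries  (8B, 2-aligned)
10..30  size  (20B, 2-aligned)
30..31  reserved  (1B, 1-aligned)
31..32  -- padding (1B)
32..40  inode  (8B, 2-aligned)
40..44  crc  (4B, 2-aligned)

40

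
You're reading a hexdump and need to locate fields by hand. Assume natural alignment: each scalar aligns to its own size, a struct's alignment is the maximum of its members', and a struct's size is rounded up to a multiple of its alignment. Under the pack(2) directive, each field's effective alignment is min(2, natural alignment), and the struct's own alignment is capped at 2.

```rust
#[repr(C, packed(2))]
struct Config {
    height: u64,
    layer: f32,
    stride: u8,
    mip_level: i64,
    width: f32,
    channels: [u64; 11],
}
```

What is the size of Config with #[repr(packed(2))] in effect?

0..8  height  (8B, 2-aligned)
8..12  layer  (4B, 2-aligned)
12..13  stride  (1B, 1-aligned)
13..14  -- padding (1B)
14..22  mip_level  (8B, 2-aligned)
22..26  width  (4B, 2-aligned)
26..114  channels  (88B, 2-aligned)
sizeof = 114, alignof = 2

114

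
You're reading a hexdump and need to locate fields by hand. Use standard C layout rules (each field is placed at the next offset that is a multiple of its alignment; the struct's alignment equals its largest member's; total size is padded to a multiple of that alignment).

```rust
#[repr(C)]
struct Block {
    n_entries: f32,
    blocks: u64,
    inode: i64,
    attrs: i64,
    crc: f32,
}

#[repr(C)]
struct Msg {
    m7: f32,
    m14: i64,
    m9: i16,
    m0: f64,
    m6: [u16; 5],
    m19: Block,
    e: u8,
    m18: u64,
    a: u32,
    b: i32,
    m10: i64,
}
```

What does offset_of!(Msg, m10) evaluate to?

112

Block: 0..4  n_entries  (4B, 4-aligned); 4..8  -- padding (4B); 8..16  blocks  (8B, 8-aligned); 16..24  inode  (8B, 8-aligned); 24..32  attrs  (8B, 8-aligned); 32..36  crc  (4B, 4-aligned); 36..40  -- tail padding (4B); sizeof = 40, alignof = 8
0..4  m7  (4B, 4-aligned)
4..8  -- padding (4B)
8..16  m14  (8B, 8-aligned)
16..18  m9  (2B, 2-aligned)
18..24  -- padding (6B)
24..32  m0  (8B, 8-aligned)
32..42  m6  (10B, 2-aligned)
42..48  -- padding (6B)
48..88  m19  (40B, 8-aligned)
88..89  e  (1B, 1-aligned)
89..96  -- padding (7B)
96..104  m18  (8B, 8-aligned)
104..108  a  (4B, 4-aligned)
108..112  b  (4B, 4-aligned)
112..120  m10  (8B, 8-aligned)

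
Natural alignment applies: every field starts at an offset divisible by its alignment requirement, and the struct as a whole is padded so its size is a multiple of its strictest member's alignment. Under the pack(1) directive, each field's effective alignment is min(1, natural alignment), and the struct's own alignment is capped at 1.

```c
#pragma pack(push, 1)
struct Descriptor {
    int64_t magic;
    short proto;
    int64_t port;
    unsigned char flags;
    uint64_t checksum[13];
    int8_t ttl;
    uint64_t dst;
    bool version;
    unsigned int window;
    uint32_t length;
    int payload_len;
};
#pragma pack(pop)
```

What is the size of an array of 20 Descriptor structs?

@0: magic [8B, align 1] → 8
@8: proto [2B, align 1] → 10
@10: port [8B, align 1] → 18
@18: flags [1B, align 1] → 19
@19: checksum [104B, align 1] → 123
@123: ttl [1B, align 1] → 124
@124: dst [8B, align 1] → 132
@132: version [1B, align 1] → 133
@133: window [4B, align 1] → 137
@137: length [4B, align 1] → 141
@141: payload_len [4B, align 1] → 145
size 145, align 1
array of 20: 20 × 145 = 2900

2900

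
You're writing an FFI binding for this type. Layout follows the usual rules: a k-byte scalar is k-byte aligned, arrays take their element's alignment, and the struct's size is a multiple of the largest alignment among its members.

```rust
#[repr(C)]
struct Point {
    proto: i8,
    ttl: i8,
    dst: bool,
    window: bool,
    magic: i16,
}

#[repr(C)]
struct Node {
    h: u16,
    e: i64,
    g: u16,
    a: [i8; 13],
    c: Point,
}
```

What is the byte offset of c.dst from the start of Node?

34

Point: proto at 0 (size 1, align 1) → ends 1; ttl at 1 (size 1, align 1) → ends 2; dst at 2 (size 1, align 1) → ends 3; window at 3 (size 1, align 1) → ends 4; magic at 4 (size 2, align 2) → ends 6; total 6 bytes, alignment 2
h at 0 (size 2, align 2) → ends 2
pad 6 to align 8 for e
e at 8 (size 8, align 8) → ends 16
g at 16 (size 2, align 2) → ends 18
a at 18 (size 13, align 1) → ends 31
pad 1 to align 2 for c
c at 32 (size 6, align 2) → ends 38
within Point: dst at 2
32 + 2 = 34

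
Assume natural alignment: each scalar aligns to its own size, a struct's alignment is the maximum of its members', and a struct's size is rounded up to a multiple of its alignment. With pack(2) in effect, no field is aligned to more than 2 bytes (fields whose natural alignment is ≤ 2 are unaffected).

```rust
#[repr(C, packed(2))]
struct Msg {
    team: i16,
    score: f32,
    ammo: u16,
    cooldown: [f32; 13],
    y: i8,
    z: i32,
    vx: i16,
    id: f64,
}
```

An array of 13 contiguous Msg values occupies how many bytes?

988

team at 0 (size 2, align 2) → ends 2
score at 2 (size 4, align 2) → ends 6
ammo at 6 (size 2, align 2) → ends 8
cooldown at 8 (size 52, align 2) → ends 60
y at 60 (size 1, align 1) → ends 61
pad 1 to align 2 for z
z at 62 (size 4, align 2) → ends 66
vx at 66 (size 2, align 2) → ends 68
id at 68 (size 8, align 2) → ends 76
total 76 bytes, alignment 2
array of 13: 13 × 76 = 988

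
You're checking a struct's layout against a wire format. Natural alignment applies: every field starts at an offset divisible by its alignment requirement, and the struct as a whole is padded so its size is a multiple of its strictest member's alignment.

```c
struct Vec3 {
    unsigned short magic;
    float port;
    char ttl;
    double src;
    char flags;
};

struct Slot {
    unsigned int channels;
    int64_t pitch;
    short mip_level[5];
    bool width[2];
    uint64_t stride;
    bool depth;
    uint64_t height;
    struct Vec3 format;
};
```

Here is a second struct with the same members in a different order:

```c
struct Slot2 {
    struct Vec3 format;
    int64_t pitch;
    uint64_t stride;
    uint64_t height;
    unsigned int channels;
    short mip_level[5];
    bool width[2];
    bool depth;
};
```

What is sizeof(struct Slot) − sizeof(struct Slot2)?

Vec3: 0..2  magic  (2B, 2-aligned); 2..4  -- padding (2B); 4..8  port  (4B, 4-aligned); 8..9  ttl  (1B, 1-aligned); 9..16  -- padding (7B); 16..24  src  (8B, 8-aligned); 24..25  flags  (1B, 1-aligned); 25..32  -- tail padding (7B); sizeof = 32, alignof = 8
0..4  channels  (4B, 4-aligned)
4..8  -- padding (4B)
8..16  pitch  (8B, 8-aligned)
16..26  mip_level  (10B, 2-aligned)
26..28  width  (2B, 1-aligned)
28..32  -- padding (4B)
32..40  stride  (8B, 8-aligned)
40..41  depth  (1B, 1-aligned)
41..48  -- padding (7B)
48..56  height  (8B, 8-aligned)
56..88  format  (32B, 8-aligned)
sizeof = 88, alignof = 8
— Slot2 —
0..32  format  (32B, 8-aligned)
32..40  pitch  (8B, 8-aligned)
40..48  stride  (8B, 8-aligned)
48..56  height  (8B, 8-aligned)
56..60  channels  (4B, 4-aligned)
60..70  mip_level  (10B, 2-aligned)
70..72  width  (2B, 1-aligned)
72..73  depth  (1B, 1-aligned)
73..80  -- tail padding (7B)
sizeof = 80, alignof = 8
88 − 80 = 8

8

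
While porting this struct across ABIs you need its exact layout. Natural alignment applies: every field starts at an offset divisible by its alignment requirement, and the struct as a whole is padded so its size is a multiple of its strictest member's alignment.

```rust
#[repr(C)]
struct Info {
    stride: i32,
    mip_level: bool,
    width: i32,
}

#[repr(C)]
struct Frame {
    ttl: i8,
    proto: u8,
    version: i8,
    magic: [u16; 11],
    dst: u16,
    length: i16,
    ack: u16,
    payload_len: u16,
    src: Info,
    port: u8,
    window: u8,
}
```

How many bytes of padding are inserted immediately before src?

Info: 0..4  stride  (4B, 4-aligned); 4..5  mip_level  (1B, 1-aligned); 5..8  -- padding (3B); 8..12  width  (4B, 4-aligned); sizeof = 12, alignof = 4
0..1  ttl  (1B, 1-aligned)
1..2  proto  (1B, 1-aligned)
2..3  version  (1B, 1-aligned)
3..4  -- padding (1B)
4..26  magic  (22B, 2-aligned)
26..28  dst  (2B, 2-aligned)
28..30  length  (2B, 2-aligned)
30..32  ack  (2B, 2-aligned)
32..34  payload_len  (2B, 2-aligned)
34..36  -- padding (2B)
36..48  src  (12B, 4-aligned)

2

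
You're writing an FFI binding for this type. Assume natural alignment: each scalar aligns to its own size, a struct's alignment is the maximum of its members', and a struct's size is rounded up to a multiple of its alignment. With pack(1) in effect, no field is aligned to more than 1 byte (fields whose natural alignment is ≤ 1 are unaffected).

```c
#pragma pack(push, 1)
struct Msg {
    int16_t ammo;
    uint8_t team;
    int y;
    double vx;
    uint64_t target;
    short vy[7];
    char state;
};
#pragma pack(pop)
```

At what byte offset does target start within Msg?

0..2  ammo  (2B, 1-aligned)
2..3  team  (1B, 1-aligned)
3..7  y  (4B, 1-aligned)
7..15  vx  (8B, 1-aligned)
15..23  target  (8B, 1-aligned)

15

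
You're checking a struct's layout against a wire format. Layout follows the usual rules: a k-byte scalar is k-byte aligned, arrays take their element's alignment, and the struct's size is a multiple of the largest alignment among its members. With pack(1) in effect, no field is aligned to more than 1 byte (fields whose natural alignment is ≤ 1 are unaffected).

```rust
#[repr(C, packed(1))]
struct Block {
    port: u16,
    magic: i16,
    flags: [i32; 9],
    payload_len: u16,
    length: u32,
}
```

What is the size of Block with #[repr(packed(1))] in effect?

46

0..2  port  (2B, 1-aligned)
2..4  magic  (2B, 1-aligned)
4..40  flags  (36B, 1-aligned)
40..42  payload_len  (2B, 1-aligned)
42..46  length  (4B, 1-aligned)
sizeof = 46, alignof = 1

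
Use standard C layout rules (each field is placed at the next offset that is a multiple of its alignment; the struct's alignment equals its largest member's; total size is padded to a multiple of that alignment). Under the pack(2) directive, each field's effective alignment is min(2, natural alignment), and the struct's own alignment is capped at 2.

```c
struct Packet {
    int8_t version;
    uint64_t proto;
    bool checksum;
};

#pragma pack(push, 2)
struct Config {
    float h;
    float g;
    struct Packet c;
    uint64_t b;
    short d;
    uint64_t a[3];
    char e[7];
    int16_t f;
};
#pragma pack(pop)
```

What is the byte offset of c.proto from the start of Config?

16

Packet: 0..1  version  (1B, 1-aligned); 1..8  -- padding (7B); 8..16  proto  (8B, 8-aligned); 16..17  checksum  (1B, 1-aligned); 17..24  -- tail padding (7B); sizeof = 24, alignof = 8
0..4  h  (4B, 2-aligned)
4..8  g  (4B, 2-aligned)
8..32  c  (24B, 2-aligned)
within Packet: proto at 8
8 + 8 = 16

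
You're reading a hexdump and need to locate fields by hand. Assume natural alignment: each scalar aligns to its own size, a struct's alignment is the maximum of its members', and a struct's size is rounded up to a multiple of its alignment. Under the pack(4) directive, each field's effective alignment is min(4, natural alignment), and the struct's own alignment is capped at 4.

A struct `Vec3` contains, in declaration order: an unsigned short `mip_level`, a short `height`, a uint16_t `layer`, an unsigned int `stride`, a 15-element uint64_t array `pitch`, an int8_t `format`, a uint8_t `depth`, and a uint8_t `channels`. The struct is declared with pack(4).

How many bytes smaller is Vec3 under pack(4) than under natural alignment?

natural layout:
  mip_level at 0 (size 2, align 2) → ends 2
  height at 2 (size 2, align 2) → ends 4
  layer at 4 (size 2, align 2) → ends 6
  pad 2 to align 4 for stride
  stride at 8 (size 4, align 4) → ends 12
  pad 4 to align 8 for pitch
  pitch at 16 (size 120, align 8) → ends 136
  format at 136 (size 1, align 1) → ends 137
  depth at 137 (size 1, align 1) → ends 138
  channels at 138 (size 1, align 1) → ends 139
  tail pad 5 to reach multiple of 8
  total 144 bytes, alignment 8
packed(4) layout:
  mip_level at 0 (size 2, align 2) → ends 2
  height at 2 (size 2, align 2) → ends 4
  layer at 4 (size 2, align 2) → ends 6
  pad 2 to align 4 for stride
  stride at 8 (size 4, align 4) → ends 12
  pitch at 12 (size 120, align 4) → ends 132
  format at 132 (size 1, align 1) → ends 133
  depth at 133 (size 1, align 1) → ends 134
  channels at 134 (size 1, align 1) → ends 135
  tail pad 1 to reach multiple of 4
  total 136 bytes, alignment 4
144 − 136 = 8

8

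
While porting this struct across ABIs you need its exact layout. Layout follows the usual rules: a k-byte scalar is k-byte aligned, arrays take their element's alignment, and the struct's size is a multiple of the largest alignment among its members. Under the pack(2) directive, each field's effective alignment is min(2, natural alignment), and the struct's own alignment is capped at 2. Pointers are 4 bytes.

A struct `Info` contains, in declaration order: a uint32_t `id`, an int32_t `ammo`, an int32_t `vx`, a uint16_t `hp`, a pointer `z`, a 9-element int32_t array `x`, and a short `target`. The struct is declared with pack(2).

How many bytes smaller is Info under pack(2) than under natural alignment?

natural layout:
  @0: id [4B, align 4] → 4
  @4: ammo [4B, align 4] → 8
  @8: vx [4B, align 4] → 12
  @12: hp [2B, align 2] → 14
  +2 pad (align 4)
  @16: z [4B, align 4] → 20
  @20: x [36B, align 4] → 56
  @56: target [2B, align 2] → 58
  +2 tail pad (align 4)
  size 60, align 4
packed(2) layout:
  @0: id [4B, align 2] → 4
  @4: ammo [4B, align 2] → 8
  @8: vx [4B, align 2] → 12
  @12: hp [2B, align 2] → 14
  @14: z [4B, align 2] → 18
  @18: x [36B, align 2] → 54
  @54: target [2B, align 2] → 56
  size 56, align 2
60 − 56 = 4

4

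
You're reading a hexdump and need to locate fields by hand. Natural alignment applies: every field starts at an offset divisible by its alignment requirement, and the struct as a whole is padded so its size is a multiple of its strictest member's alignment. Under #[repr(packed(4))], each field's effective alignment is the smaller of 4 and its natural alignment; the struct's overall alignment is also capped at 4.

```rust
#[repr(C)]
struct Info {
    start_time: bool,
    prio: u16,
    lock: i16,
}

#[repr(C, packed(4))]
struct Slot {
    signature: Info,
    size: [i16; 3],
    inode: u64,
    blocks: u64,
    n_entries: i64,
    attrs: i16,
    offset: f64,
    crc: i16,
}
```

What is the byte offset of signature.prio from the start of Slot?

Info: 0..1  start_time  (1B, 1-aligned); 1..2  -- padding (1B); 2..4  prio  (2B, 2-aligned); 4..6  lock  (2B, 2-aligned); sizeof = 6, alignof = 2
0..6  signature  (6B, 2-aligned)
within Info: prio at 2
0 + 2 = 2

2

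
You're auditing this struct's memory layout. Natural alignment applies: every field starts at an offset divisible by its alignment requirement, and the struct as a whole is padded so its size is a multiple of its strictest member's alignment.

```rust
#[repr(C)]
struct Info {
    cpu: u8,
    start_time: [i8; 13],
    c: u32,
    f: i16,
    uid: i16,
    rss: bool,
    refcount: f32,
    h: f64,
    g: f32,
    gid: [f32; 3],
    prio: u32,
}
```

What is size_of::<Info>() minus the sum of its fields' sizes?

0..1  cpu  (1B, 1-aligned)
1..14  start_time  (13B, 1-aligned)
14..16  -- padding (2B)
16..20  c  (4B, 4-aligned)
20..22  f  (2B, 2-aligned)
22..24  uid  (2B, 2-aligned)
24..25  rss  (1B, 1-aligned)
25..28  -- padding (3B)
28..32  refcount  (4B, 4-aligned)
32..40  h  (8B, 8-aligned)
40..44  g  (4B, 4-aligned)
44..56  gid  (12B, 4-aligned)
56..60  prio  (4B, 4-aligned)
60..64  -- tail padding (4B)
sizeof = 64, alignof = 8
data bytes 55, size 64 → padding 9

9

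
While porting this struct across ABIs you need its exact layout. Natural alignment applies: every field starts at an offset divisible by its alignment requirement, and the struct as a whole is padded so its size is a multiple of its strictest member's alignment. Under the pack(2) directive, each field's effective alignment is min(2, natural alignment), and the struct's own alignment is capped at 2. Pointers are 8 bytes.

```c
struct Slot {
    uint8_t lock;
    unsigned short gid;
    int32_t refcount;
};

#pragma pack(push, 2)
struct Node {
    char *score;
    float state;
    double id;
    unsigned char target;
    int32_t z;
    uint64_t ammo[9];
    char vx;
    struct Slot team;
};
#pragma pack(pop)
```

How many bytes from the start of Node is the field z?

22

Slot: lock at 0 (size 1, align 1) → ends 1; pad 1 to align 2 for gid; gid at 2 (size 2, align 2) → ends 4; refcount at 4 (size 4, align 4) → ends 8; total 8 bytes, alignment 4
score at 0 (size 8, align 2) → ends 8
state at 8 (size 4, align 2) → ends 12
id at 12 (size 8, align 2) → ends 20
target at 20 (size 1, align 1) → ends 21
pad 1 to align 2 for z
z at 22 (size 4, align 2) → ends 26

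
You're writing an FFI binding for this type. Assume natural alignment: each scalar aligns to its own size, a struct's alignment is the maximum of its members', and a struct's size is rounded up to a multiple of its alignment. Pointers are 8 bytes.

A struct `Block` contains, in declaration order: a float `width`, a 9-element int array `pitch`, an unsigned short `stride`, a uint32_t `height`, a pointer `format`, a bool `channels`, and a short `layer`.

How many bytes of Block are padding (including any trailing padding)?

width at 0 (size 4, align 4) → ends 4
pitch at 4 (size 36, align 4) → ends 40
stride at 40 (size 2, align 2) → ends 42
pad 2 to align 4 for height
height at 44 (size 4, align 4) → ends 48
format at 48 (size 8, align 8) → ends 56
channels at 56 (size 1, align 1) → ends 57
pad 1 to align 2 for layer
layer at 58 (size 2, align 2) → ends 60
tail pad 4 to reach multiple of 8
total 64 bytes, alignment 8
data bytes 57, size 64 → padding 7

7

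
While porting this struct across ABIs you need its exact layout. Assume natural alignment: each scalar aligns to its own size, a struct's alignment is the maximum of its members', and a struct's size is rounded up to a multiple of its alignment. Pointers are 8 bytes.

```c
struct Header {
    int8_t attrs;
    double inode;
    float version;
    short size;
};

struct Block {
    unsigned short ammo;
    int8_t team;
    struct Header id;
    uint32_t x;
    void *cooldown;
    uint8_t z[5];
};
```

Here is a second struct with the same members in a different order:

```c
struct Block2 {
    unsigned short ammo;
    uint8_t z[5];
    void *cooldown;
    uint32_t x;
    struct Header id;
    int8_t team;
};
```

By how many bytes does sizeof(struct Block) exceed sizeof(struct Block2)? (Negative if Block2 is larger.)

Header: attrs at 0 (size 1, align 1) → ends 1; pad 7 to align 8 for inode; inode at 8 (size 8, align 8) → ends 16; version at 16 (size 4, align 4) → ends 20; size at 20 (size 2, align 2) → ends 22; tail pad 2 to reach multiple of 8; total 24 bytes, alignment 8
ammo at 0 (size 2, align 2) → ends 2
team at 2 (size 1, align 1) → ends 3
pad 5 to align 8 for id
id at 8 (size 24, align 8) → ends 32
x at 32 (size 4, align 4) → ends 36
pad 4 to align 8 for cooldown
cooldown at 40 (size 8, align 8) → ends 48
z at 48 (size 5, align 1) → ends 53
tail pad 3 to reach multiple of 8
total 56 bytes, alignment 8
— Block2 —
ammo at 0 (size 2, align 2) → ends 2
z at 2 (size 5, align 1) → ends 7
pad 1 to align 8 for cooldown
cooldown at 8 (size 8, align 8) → ends 16
x at 16 (size 4, align 4) → ends 20
pad 4 to align 8 for id
id at 24 (size 24, align 8) → ends 48
team at 48 (size 1, align 1) → ends 49
tail pad 7 to reach multiple of 8
total 56 bytes, alignment 8
56 − 56 = 0

0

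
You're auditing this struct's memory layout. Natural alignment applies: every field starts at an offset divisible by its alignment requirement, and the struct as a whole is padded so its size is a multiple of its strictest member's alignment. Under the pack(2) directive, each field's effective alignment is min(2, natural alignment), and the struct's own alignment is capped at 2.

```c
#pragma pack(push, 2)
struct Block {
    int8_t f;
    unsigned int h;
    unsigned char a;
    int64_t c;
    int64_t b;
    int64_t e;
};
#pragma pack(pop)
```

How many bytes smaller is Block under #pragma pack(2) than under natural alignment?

8

natural layout:
  0..1  f  (1B, 1-aligned)
  1..4  -- padding (3B)
  4..8  h  (4B, 4-aligned)
  8..9  a  (1B, 1-aligned)
  9..16  -- padding (7B)
  16..24  c  (8B, 8-aligned)
  24..32  b  (8B, 8-aligned)
  32..40  e  (8B, 8-aligned)
  sizeof = 40, alignof = 8
packed(2) layout:
  0..1  f  (1B, 1-aligned)
  1..2  -- padding (1B)
  2..6  h  (4B, 2-aligned)
  6..7  a  (1B, 1-aligned)
  7..8  -- padding (1B)
  8..16  c  (8B, 2-aligned)
  16..24  b  (8B, 2-aligned)
  24..32  e  (8B, 2-aligned)
  sizeof = 32, alignof = 2
40 − 32 = 8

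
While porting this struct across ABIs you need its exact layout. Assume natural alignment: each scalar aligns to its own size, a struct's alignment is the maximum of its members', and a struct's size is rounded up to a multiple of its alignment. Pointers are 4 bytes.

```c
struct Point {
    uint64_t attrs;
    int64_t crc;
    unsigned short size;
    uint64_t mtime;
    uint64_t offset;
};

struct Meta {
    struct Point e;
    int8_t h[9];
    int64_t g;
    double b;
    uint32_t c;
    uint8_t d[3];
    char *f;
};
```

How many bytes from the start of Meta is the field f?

Point: attrs at 0 (size 8, align 8) → ends 8; crc at 8 (size 8, align 8) → ends 16; size at 16 (size 2, align 2) → ends 18; pad 6 to align 8 for mtime; mtime at 24 (size 8, align 8) → ends 32; offset at 32 (size 8, align 8) → ends 40; total 40 bytes, alignment 8
e at 0 (size 40, align 8) → ends 40
h at 40 (size 9, align 1) → ends 49
pad 7 to align 8 for g
g at 56 (size 8, align 8) → ends 64
b at 64 (size 8, align 8) → ends 72
c at 72 (size 4, align 4) → ends 76
d at 76 (size 3, align 1) → ends 79
pad 1 to align 4 for f
f at 80 (size 4, align 4) → ends 84

80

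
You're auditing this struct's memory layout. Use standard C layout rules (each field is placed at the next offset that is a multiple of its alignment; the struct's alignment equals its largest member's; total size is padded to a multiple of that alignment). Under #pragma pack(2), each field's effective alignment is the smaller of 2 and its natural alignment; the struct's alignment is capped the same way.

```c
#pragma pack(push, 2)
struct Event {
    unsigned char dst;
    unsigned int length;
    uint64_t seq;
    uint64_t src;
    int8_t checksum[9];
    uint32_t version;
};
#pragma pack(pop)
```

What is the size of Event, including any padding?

36

dst at 0 (size 1, align 1) → ends 1
pad 1 to align 2 for length
length at 2 (size 4, align 2) → ends 6
seq at 6 (size 8, align 2) → ends 14
src at 14 (size 8, align 2) → ends 22
checksum at 22 (size 9, align 1) → ends 31
pad 1 to align 2 for version
version at 32 (size 4, align 2) → ends 36
total 36 bytes, alignment 2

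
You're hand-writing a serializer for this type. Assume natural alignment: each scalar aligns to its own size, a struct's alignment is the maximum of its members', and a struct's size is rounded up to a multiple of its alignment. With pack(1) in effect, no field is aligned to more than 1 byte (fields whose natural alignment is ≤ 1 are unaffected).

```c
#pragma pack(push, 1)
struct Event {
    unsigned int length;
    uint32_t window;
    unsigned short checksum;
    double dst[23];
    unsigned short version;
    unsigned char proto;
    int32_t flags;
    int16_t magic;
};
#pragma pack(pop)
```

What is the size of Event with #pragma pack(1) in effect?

203

length at 0 (size 4, align 1) → ends 4
window at 4 (size 4, align 1) → ends 8
checksum at 8 (size 2, align 1) → ends 10
dst at 10 (size 184, align 1) → ends 194
version at 194 (size 2, align 1) → ends 196
proto at 196 (size 1, align 1) → ends 197
flags at 197 (size 4, align 1) → ends 201
magic at 201 (size 2, align 1) → ends 203
total 203 bytes, alignment 1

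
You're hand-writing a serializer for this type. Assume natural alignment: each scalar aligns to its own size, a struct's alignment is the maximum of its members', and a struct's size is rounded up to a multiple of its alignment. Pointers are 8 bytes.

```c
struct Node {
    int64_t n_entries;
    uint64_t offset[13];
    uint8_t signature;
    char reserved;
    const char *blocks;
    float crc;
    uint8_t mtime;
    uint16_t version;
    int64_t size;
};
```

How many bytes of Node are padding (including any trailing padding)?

7

@0: n_entries [8B, align 8] → 8
@8: offset [104B, align 8] → 112
@112: signature [1B, align 1] → 113
@113: reserved [1B, align 1] → 114
+6 pad (align 8)
@120: blocks [8B, align 8] → 128
@128: crc [4B, align 4] → 132
@132: mtime [1B, align 1] → 133
+1 pad (align 2)
@134: version [2B, align 2] → 136
@136: size [8B, align 8] → 144
size 144, align 8
data bytes 137, size 144 → padding 7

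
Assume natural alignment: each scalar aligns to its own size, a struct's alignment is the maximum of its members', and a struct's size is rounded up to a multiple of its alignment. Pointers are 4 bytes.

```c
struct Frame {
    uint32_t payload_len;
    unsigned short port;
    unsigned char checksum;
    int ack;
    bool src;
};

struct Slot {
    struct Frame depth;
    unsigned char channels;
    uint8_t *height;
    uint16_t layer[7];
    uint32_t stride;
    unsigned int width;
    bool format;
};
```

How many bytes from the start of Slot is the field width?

Frame: @0: payload_len [4B, align 4] → 4; @4: port [2B, align 2] → 6; @6: checksum [1B, align 1] → 7; +1 pad (align 4); @8: ack [4B, align 4] → 12; @12: src [1B, align 1] → 13; +3 tail pad (align 4); size 16, align 4
@0: depth [16B, align 4] → 16
@16: channels [1B, align 1] → 17
+3 pad (align 4)
@20: height [4B, align 4] → 24
@24: layer [14B, align 2] → 38
+2 pad (align 4)
@40: stride [4B, align 4] → 44
@44: width [4B, align 4] → 48

44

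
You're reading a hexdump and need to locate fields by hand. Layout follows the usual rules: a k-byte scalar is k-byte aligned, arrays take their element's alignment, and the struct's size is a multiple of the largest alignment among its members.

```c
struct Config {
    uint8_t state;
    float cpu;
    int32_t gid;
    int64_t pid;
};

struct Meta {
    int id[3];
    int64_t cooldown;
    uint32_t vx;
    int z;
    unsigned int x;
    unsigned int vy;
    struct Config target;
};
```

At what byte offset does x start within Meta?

32

Config: 0..1  state  (1B, 1-aligned); 1..4  -- padding (3B); 4..8  cpu  (4B, 4-aligned); 8..12  gid  (4B, 4-aligned); 12..16  -- padding (4B); 16..24  pid  (8B, 8-aligned); sizeof = 24, alignof = 8
0..12  id  (12B, 4-aligned)
12..16  -- padding (4B)
16..24  cooldown  (8B, 8-aligned)
24..28  vx  (4B, 4-aligned)
28..32  z  (4B, 4-aligned)
32..36  x  (4B, 4-aligned)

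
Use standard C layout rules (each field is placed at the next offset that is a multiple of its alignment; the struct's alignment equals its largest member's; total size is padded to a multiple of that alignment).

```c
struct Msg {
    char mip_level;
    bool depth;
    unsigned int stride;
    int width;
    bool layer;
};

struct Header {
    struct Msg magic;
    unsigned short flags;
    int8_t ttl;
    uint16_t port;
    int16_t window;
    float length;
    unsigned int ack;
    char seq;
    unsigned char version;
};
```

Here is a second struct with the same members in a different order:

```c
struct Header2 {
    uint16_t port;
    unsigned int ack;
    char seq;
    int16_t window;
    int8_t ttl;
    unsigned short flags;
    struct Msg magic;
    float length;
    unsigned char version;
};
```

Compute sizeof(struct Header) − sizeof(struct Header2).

Msg: 0..1  mip_level  (1B, 1-aligned); 1..2  depth  (1B, 1-aligned); 2..4  -- padding (2B); 4..8  stride  (4B, 4-aligned); 8..12  width  (4B, 4-aligned); 12..13  layer  (1B, 1-aligned); 13..16  -- tail padding (3B); sizeof = 16, alignof = 4
0..16  magic  (16B, 4-aligned)
16..18  flags  (2B, 2-aligned)
18..19  ttl  (1B, 1-aligned)
19..20  -- padding (1B)
20..22  port  (2B, 2-aligned)
22..24  window  (2B, 2-aligned)
24..28  length  (4B, 4-aligned)
28..32  ack  (4B, 4-aligned)
32..33  seq  (1B, 1-aligned)
33..34  version  (1B, 1-aligned)
34..36  -- tail padding (2B)
sizeof = 36, alignof = 4
— Header2 —
0..2  port  (2B, 2-aligned)
2..4  -- padding (2B)
4..8  ack  (4B, 4-aligned)
8..9  seq  (1B, 1-aligned)
9..10  -- padding (1B)
10..12  window  (2B, 2-aligned)
12..13  ttl  (1B, 1-aligned)
13..14  -- padding (1B)
14..16  flags  (2B, 2-aligned)
16..32  magic  (16B, 4-aligned)
32..36  length  (4B, 4-aligned)
36..37  version  (1B, 1-aligned)
37..40  -- tail padding (3B)
sizeof = 40, alignof = 4
36 − 40 = -4

-4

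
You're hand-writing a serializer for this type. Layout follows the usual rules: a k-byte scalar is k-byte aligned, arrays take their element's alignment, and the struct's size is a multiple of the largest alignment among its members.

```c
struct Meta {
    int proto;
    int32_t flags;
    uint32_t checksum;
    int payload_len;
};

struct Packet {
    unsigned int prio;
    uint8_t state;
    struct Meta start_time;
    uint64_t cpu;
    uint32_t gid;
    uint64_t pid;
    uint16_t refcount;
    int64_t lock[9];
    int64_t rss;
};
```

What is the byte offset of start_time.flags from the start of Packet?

12

Meta: 0..4  proto  (4B, 4-aligned); 4..8  flags  (4B, 4-aligned); 8..12  checksum  (4B, 4-aligned); 12..16  payload_len  (4B, 4-aligned); sizeof = 16, alignof = 4
0..4  prio  (4B, 4-aligned)
4..5  state  (1B, 1-aligned)
5..8  -- padding (3B)
8..24  start_time  (16B, 4-aligned)
within Meta: flags at 4
8 + 4 = 12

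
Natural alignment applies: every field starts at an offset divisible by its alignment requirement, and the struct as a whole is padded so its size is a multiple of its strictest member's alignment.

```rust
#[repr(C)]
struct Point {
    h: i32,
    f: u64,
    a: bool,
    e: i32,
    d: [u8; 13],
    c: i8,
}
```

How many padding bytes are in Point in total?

@0: h [4B, align 4] → 4
+4 pad (align 8)
@8: f [8B, align 8] → 16
@16: a [1B, align 1] → 17
+3 pad (align 4)
@20: e [4B, align 4] → 24
@24: d [13B, align 1] → 37
@37: c [1B, align 1] → 38
+2 tail pad (align 8)
size 40, align 8
data bytes 31, size 40 → padding 9

9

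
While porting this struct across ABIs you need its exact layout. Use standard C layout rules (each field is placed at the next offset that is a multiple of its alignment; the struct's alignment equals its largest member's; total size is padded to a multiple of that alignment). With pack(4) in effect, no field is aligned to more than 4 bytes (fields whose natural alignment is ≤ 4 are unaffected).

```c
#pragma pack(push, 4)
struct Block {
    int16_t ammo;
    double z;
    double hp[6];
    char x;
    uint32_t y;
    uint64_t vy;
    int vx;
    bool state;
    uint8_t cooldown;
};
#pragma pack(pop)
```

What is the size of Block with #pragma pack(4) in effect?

84

@0: ammo [2B, align 2] → 2
+2 pad (align 4)
@4: z [8B, align 4] → 12
@12: hp [48B, align 4] → 60
@60: x [1B, align 1] → 61
+3 pad (align 4)
@64: y [4B, align 4] → 68
@68: vy [8B, align 4] → 76
@76: vx [4B, align 4] → 80
@80: state [1B, align 1] → 81
@81: cooldown [1B, align 1] → 82
+2 tail pad (align 4)
size 84, align 4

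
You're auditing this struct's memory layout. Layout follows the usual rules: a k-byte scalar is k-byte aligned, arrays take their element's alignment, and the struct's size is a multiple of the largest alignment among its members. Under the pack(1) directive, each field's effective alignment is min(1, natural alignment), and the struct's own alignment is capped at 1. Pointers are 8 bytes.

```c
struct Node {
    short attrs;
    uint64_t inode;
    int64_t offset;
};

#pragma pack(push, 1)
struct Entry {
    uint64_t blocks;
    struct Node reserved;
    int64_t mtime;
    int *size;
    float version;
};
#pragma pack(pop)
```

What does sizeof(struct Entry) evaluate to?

Node: @0: attrs [2B, align 2] → 2; +6 pad (align 8); @8: inode [8B, align 8] → 16; @16: offset [8B, align 8] → 24; size 24, align 8
@0: blocks [8B, align 1] → 8
@8: reserved [24B, align 1] → 32
@32: mtime [8B, align 1] → 40
@40: size [8B, align 1] → 48
@48: version [4B, align 1] → 52
size 52, align 1

52 bytes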